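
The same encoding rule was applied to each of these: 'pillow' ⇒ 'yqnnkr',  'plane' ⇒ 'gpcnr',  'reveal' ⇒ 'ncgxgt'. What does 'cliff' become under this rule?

hhkne

Two steps: reverse the string, then apply a Caesar shift of +2.
On cliff: reverse → ffilc; then shift: f+2=h, f+2=h, i+2=k, l+2=n, c+2=e.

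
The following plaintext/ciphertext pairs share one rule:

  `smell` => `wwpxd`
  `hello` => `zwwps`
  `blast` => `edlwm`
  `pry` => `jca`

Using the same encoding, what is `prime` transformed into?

The output letters match the input read backwards, each shifted +11: smell reversed is llems. The word is reversed, then every letter is shifted forward by 11.
For prime: reverse → emirp; then shift: e+11=p, m+11=x, i+11=t, r+11=c, p+11=a.

pxtca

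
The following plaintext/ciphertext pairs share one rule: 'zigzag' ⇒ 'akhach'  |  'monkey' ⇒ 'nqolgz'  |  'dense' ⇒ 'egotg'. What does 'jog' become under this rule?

The shift depends on letter class: consonant z→a is +1, but vowel i→k is +2. The rule splits by letter class: vowels +2, consonants +1.
On jog: j(cons)+1=k, o(vowel)+2=q, g(cons)+1=h.

kqh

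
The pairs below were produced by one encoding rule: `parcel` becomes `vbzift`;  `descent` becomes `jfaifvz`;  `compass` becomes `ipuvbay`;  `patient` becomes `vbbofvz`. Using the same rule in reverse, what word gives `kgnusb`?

Shifts by position in parcel: pos 0: p→v (+6), pos 1: a→b (+1), pos 2: r→z (+8), pos 3: c→i (+6), pos 4: e→f (+1), pos 5: l→t (+8) — repeating every 3. The shifts repeat in a cycle of length 3: positions 0,1,… shift by +6, +1, +8, then the pattern repeats.
Undoing it on kgnusb: k−6=e, g−1=f, n−8=f, u−6=o, s−1=r, b−8=t.

effort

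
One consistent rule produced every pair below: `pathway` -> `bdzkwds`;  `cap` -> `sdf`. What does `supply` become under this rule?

bossxv

Two steps: reverse the string, then apply a Caesar shift of +3.
For supply: reverse → ylppus; then shift: y+3=b, l+3=o, p+3=s, p+3=s, u+3=x, s+3=v.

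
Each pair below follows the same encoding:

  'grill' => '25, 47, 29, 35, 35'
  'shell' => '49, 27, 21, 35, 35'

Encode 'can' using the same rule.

g(#7)→25 and r(#18)→47: differences scale by 2, so n = 2·pos + 11. The formula is n = 2×(alphabet index, a=1) + 11.
Applying it to can: c=3→17, a=1→13, n=14→39.

17, 13, 39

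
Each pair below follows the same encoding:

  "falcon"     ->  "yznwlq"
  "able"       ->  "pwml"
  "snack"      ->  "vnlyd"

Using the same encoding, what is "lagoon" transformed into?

The output letters match the input read backwards, each shifted +11: falcon reversed is noclaf. Read the word backwards and shift each letter +11.
For lagoon: reverse → noogal; then shift: n+11=y, o+11=z, o+11=z, g+11=r, a+11=l, l+11=w.

yzzrlw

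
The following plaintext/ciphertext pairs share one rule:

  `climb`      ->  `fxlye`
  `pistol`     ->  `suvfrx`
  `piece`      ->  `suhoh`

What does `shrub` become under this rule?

The shifts repeat in a cycle of length 2: positions 0,1,… shift by +3, +12, then the pattern repeats.
For shrub: s+3=v, h+12=t, r+3=u, u+12=g, b+3=e.

vtuge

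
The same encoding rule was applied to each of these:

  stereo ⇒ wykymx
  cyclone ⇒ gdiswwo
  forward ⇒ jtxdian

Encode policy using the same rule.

In stereo: s→w is +4, t→y is +5, e→k is +6, r→y is +7 — the shift increases by 1 each position. Each letter shifts forward by (position + 4), i.e. 4, 5, 6, … — the shift grows by one for each successive letter.
For policy: p+4=t, o+5=t, l+6=r, i+7=p, c+8=k, y+9=h.

ttrpkh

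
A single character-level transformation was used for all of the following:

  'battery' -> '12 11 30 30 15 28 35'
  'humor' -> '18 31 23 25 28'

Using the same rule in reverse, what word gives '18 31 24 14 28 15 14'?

Each letter is replaced by its alphabet position (a=1..z=26) + 10.
Decoding 18 31 24 14 28 15 14: 18→(18−10)÷1=8=h, 31→(31−10)÷1=21=u, 24→(24−10)÷1=14=n, 14→(14−10)÷1=4=d, 28→(28−10)÷1=18=r, 15→(15−10)÷1=5=e, 14→(14−10)÷1=4=d.

hundred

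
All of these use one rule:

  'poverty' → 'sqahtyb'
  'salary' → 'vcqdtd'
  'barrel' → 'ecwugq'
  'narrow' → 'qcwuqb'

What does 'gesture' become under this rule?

jgxwwwh

Shifts by position in poverty: pos 0: p→s (+3), pos 1: o→q (+2), pos 2: v→a (+5), pos 3: e→h (+3), pos 4: r→t (+2), pos 5: t→y (+5) — repeating every 3. It's a Vigenère-style cipher with numeric key [3,2,5]: position i shifts by key[i mod 3].
On gesture: g+3=j, e+2=g, s+5=x, t+3=w, u+2=w, r+5=w, e+3=h.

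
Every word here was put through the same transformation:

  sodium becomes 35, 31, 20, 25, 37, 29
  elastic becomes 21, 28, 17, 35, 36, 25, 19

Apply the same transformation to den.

Each letter is replaced by its alphabet position (a=1..z=26) + 16.
Applying it to den: d=4→20, e=5→21, n=14→30.

20, 21, 30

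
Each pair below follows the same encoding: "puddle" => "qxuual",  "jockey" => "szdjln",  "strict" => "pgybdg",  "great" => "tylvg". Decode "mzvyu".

p(15)→q(16) and u(20)→x(23) fit y≡17x+21 (mod 26); the inverse of 17 mod 26 is 23. Each letter's alphabet position (a=0..z=25) is mapped through 17·x+21 mod 26 — an affine cipher.
Reversing it on mzvyu: m(12)→23·(12−21)≡1=b; z(25)→23·(25−21)≡14=o; v(21)→23·(21−21)≡0=a; y(24)→23·(24−21)≡17=r; u(20)→23·(20−21)≡3=d (all mod 26).

board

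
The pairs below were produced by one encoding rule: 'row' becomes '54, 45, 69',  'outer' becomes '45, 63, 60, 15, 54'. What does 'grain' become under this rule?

r(#18)→54 and o(#15)→45: differences scale by 3, so n = 3·pos + 0. The formula is n = 3×(alphabet index, a=1).
For grain: g=7→21, r=18→54, a=1→3, i=9→27, n=14→42.

21, 54, 3, 27, 42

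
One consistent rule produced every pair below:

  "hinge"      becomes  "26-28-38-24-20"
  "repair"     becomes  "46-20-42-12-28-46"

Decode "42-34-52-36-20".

h(#8)→26 and i(#9)→28: differences scale by 2, so n = 2·pos + 10. The formula is n = 2×(alphabet index, a=1) + 10.
Decoding 42-34-52-36-20: 42→(42−10)÷2=16=p, 34→(34−10)÷2=12=l, 52→(52−10)÷2=21=u, 36→(36−10)÷2=13=m, 20→(20−10)÷2=5=e.

plume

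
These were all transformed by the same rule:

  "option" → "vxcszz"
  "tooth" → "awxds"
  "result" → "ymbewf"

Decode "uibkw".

In option: o→v is +7, p→x is +8, t→c is +9, i→s is +10 — the shift increases by 1 each position. Each letter shifts forward by (position + 7), i.e. 7, 8, 9, … — the shift grows by one for each successive letter.
Reversing it on uibkw: u−7=n, i−8=a, b−9=s, k−10=a, w−11=l.

nasal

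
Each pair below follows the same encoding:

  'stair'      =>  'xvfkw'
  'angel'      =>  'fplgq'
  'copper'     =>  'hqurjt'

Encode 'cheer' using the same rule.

hjjgw

The shifts repeat in a cycle of length 2: positions 0,1,… shift by +5, +2, then the pattern repeats.
On cheer: c+5=h, h+2=j, e+5=j, e+2=g, r+5=w.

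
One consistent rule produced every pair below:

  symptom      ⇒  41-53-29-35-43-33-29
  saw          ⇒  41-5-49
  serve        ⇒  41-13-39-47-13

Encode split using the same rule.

41-35-27-21-43

s(#19)→41 and y(#25)→53: differences scale by 2, so n = 2·pos + 3. With a=1..z=26, the number is 2·pos + 3.
For split: s=19→41, p=16→35, l=12→27, i=9→21, t=20→43.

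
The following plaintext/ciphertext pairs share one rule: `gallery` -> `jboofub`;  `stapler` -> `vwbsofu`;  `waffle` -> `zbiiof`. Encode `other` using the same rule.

pwkfu

The shift depends on letter class: consonant g→j is +3, but vowel a→b is +1. Vowels shift forward by 1 and consonants shift forward by 3.
Applying it to other: o(vowel)+1=p, t(cons)+3=w, h(cons)+3=k, e(vowel)+1=f, r(cons)+3=u.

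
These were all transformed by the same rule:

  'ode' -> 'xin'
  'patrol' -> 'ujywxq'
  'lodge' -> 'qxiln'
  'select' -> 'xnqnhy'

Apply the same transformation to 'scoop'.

The shift depends on letter class: consonant d→i is +5, but vowel o→x is +9. The rule splits by letter class: vowels +9, consonants +5.
Applying it to scoop: s(cons)+5=x, c(cons)+5=h, o(vowel)+9=x, o(vowel)+9=x, p(cons)+5=u.

xhxxu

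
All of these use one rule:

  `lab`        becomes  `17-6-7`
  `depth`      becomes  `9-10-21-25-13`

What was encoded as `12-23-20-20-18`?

groom

l is letter #12 and maps to 17: an offset of 5. Letters become their 1-based position plus 5 (so a→6, b→7, …).
Undoing it on 12-23-20-20-18: 12→(12−5)÷1=7=g, 23→(23−5)÷1=18=r, 20→(20−5)÷1=15=o, 20→(20−5)÷1=15=o, 18→(18−5)÷1=13=m.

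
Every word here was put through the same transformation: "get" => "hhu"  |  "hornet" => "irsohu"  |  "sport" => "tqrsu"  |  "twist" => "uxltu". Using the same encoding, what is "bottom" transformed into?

cruurn

The shift depends on letter class: consonant g→h is +1, but vowel e→h is +3. The rule splits by letter class: vowels +3, consonants +1.
Applying it to bottom: b(cons)+1=c, o(vowel)+3=r, t(cons)+1=u, t(cons)+1=u, o(vowel)+3=r, m(cons)+1=n.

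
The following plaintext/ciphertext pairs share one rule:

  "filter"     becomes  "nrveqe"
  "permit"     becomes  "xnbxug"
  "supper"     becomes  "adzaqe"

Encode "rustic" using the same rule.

In filter: f→n is +8, i→r is +9, l→v is +10, t→e is +11 — the shift increases by 1 each position. Each letter shifts forward by (position + 8), i.e. 8, 9, 10, … — the shift grows by one for each successive letter.
For rustic: r+8=z, u+9=d, s+10=c, t+11=e, i+12=u, c+13=p.

zdceup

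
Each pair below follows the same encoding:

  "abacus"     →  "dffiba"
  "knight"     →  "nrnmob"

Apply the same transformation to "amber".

The shift increases by 1 at each position, starting from +3: 3, 4, 5, ….
On amber: a+3=d, m+4=q, b+5=g, e+6=k, r+7=y.

dqgky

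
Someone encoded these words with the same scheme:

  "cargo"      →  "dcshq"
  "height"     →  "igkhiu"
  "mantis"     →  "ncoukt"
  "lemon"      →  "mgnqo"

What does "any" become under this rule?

The shift depends on letter class: consonant c→d is +1, but vowel a→c is +2. Vowels shift forward by 2 and consonants shift forward by 1.
On any: a(vowel)+2=c, n(cons)+1=o, y(cons)+1=z.

coz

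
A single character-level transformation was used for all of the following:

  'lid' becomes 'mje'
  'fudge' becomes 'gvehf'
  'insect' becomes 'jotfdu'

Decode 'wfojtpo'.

venison

Compare letters: l→m is +1, i→j is +1, d→e is +1 — a constant shift. Each letter is shifted forward by 1 in the alphabet (a Caesar shift of +1).
Reversing it on wfojtpo: w−1=v, f−1=e, o−1=n, j−1=i, t−1=s, p−1=o, o−1=n.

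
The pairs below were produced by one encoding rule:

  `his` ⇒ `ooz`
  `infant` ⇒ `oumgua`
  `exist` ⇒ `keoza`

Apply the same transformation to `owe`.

The shift depends on letter class: consonant h→o is +7, but vowel i→o is +6. The rule splits by letter class: vowels +6, consonants +7.
Applying it to owe: o(vowel)+6=u, w(cons)+7=d, e(vowel)+6=k.

udk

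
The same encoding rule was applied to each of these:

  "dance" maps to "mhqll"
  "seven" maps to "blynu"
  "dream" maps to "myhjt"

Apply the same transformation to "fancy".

ohqlf

A repeating key of period 3 is used — shifts +9, +7, +3 over and over.
For fancy: f+9=o, a+7=h, n+3=q, c+9=l, y+7=f.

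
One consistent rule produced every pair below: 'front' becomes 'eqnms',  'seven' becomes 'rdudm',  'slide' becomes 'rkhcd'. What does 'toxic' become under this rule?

Compare letters: f→e is +25, r→q is +25, o→n is +25 — a constant shift. Each letter is shifted forward by 25 in the alphabet (a Caesar shift of +25).
Applying it to toxic: t+25=s, o+25=n, x+25=w, i+25=h, c+25=b.

snwhb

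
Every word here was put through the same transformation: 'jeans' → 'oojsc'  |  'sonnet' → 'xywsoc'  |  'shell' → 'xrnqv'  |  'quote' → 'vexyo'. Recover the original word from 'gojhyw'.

beacon

Shifts by position in jeans: pos 0: j→o (+5), pos 1: e→o (+10), pos 2: a→j (+9), pos 3: n→s (+5), pos 4: s→c (+10) — repeating every 3. It's a Vigenère-style cipher with numeric key [5,10,9]: position i shifts by key[i mod 3].
Decoding gojhyw: g−5=b, o−10=e, j−9=a, h−5=c, y−10=o, w−9=n.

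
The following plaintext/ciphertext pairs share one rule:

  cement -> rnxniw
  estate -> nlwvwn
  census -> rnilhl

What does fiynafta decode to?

inferior

c(2)→r(17) and e(4)→n(13) fit y≡11x+21 (mod 26); the inverse of 11 mod 26 is 19. This is an affine cipher: with a=0,…,z=25, each position x becomes (11x+21) mod 26.
Decoding fiynafta: f(5)→19·(5−21)≡8=i; i(8)→19·(8−21)≡13=n; y(24)→19·(24−21)≡5=f; n(13)→19·(13−21)≡4=e; a(0)→19·(0−21)≡17=r; f(5)→19·(5−21)≡8=i; t(19)→19·(19−21)≡14=o; a(0)→19·(0−21)≡17=r (all mod 26).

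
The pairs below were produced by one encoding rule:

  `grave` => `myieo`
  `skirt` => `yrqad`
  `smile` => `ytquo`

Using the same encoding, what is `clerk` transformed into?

ismau

In grave: g→m is +6, r→y is +7, a→i is +8, v→e is +9 — the shift increases by 1 each position. The shift increases by 1 at each position, starting from +6: 6, 7, 8, ….
Applying it to clerk: c+6=i, l+7=s, e+8=m, r+9=a, k+10=u.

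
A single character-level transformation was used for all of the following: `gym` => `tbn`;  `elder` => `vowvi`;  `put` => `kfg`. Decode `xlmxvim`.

concern

Each pair mirrors across the alphabet (g↔t, y↔b, m↔n): positions sum to 25. Each letter is replaced by its mirror in the alphabet: a↔z, b↔y, c↔x, and so on (the Atbash cipher).
Decoding xlmxvim: x↔c, l↔o, m↔n, x↔c, v↔e, i↔r, m↔n.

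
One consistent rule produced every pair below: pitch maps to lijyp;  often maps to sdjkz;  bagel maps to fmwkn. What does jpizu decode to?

think

This is an affine cipher: with a=0,…,z=25, each position x becomes (19x+12) mod 26.
Reversing it on jpizu: j(9)→11·(9−12)≡19=t; p(15)→11·(15−12)≡7=h; i(8)→11·(8−12)≡8=i; z(25)→11·(25−12)≡13=n; u(20)→11·(20−12)≡10=k (all mod 26).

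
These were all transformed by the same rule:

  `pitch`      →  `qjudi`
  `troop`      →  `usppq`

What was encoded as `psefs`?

It's a constant shift of +1 (ROT1).
Decoding psefs: p−1=o, s−1=r, e−1=d, f−1=e, s−1=r.

order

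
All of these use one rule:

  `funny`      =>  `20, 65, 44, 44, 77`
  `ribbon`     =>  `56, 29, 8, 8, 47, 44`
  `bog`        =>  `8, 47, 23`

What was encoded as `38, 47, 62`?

lot

f(#6)→20 and u(#21)→65: differences scale by 3, so n = 3·pos + 2. With a=1..z=26, the number is 3·pos + 2.
Undoing it on 38, 47, 62: 38→(38−2)÷3=12=l, 47→(47−2)÷3=15=o, 62→(62−2)÷3=20=t.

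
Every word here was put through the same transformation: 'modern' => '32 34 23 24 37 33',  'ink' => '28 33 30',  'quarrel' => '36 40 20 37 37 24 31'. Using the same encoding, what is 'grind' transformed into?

m is letter #13 and maps to 32: an offset of 19. The number is (letter's place in the alphabet, a=1) + 19.
Applying it to grind: g=7→26, r=18→37, i=9→28, n=14→33, d=4→23.

26 37 28 33 23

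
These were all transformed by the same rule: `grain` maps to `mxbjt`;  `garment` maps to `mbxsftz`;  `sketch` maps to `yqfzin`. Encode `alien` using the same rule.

The shift depends on letter class: consonant g→m is +6, but vowel a→b is +1. Two shifts are in play — +1 for a/e/i/o/u, +6 for every other letter.
For alien: a(vowel)+1=b, l(cons)+6=r, i(vowel)+1=j, e(vowel)+1=f, n(cons)+6=t.

brjft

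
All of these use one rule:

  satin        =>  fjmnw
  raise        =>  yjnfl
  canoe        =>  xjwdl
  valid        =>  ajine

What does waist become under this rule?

s(18)→f(5) and a(0)→j(9) fit y≡7x+9 (mod 26); the inverse of 7 mod 26 is 15. Treating letters as 0–25, the rule is x ↦ 7x + 9 (mod 26).
For waist: w(22)→7·22+9≡7=h; a(0)→7·0+9≡9=j; i(8)→7·8+9≡13=n; s(18)→7·18+9≡5=f; t(19)→7·19+9≡12=m (all mod 26).

hjnfm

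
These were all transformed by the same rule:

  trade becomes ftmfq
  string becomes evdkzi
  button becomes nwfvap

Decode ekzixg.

Shifts by position in trade: pos 0: t→f (+12), pos 1: r→t (+2), pos 2: a→m (+12), pos 3: d→f (+2) — repeating every 2. The shifts repeat in a cycle of length 2: positions 0,1,… shift by +12, +2, then the pattern repeats.
Decoding ekzixg: e−12=s, k−2=i, z−12=n, i−2=g, x−12=l, g−2=e.

single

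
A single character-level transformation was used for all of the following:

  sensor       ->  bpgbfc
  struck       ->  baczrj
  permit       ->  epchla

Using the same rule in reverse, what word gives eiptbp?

s(18)→b(1) and e(4)→p(15) fit y≡25x+19 (mod 26); the inverse of 25 mod 26 is 25. This is an affine cipher: with a=0,…,z=25, each position x becomes (25x+19) mod 26.
Decoding eiptbp: e(4)→25·(4−19)≡15=p; i(8)→25·(8−19)≡11=l; p(15)→25·(15−19)≡4=e; t(19)→25·(19−19)≡0=a; b(1)→25·(1−19)≡18=s; p(15)→25·(15−19)≡4=e (all mod 26).

please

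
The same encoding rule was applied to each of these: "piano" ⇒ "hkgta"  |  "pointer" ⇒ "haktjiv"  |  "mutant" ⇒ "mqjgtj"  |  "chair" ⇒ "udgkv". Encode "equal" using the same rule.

p(15)→h(7) and i(8)→k(10) fit y≡7x+6 (mod 26); the inverse of 7 mod 26 is 15. This is an affine cipher: with a=0,…,z=25, each position x becomes (7x+6) mod 26.
Applying it to equal: e(4)→7·4+6≡8=i; q(16)→7·16+6≡14=o; u(20)→7·20+6≡16=q; a(0)→7·0+6≡6=g; l(11)→7·11+6≡5=f (all mod 26).

ioqgf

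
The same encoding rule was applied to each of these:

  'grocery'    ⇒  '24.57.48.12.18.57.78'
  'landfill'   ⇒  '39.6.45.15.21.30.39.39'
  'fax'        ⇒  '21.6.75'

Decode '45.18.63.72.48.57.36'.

g(#7)→24 and r(#18)→57: differences scale by 3, so n = 3·pos + 3. Each letter becomes 3×(its alphabet position, a=1..z=26) + 3.
Reversing it on 45.18.63.72.48.57.36: 45→(45−3)÷3=14=n, 18→(18−3)÷3=5=e, 63→(63−3)÷3=20=t, 72→(72−3)÷3=23=w, 48→(48−3)÷3=15=o, 57→(57−3)÷3=18=r, 36→(36−3)÷3=11=k.

network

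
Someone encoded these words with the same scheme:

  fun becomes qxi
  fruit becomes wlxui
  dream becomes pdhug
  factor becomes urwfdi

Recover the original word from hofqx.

The word is reversed, then every letter is shifted forward by 3.
Undoing it on hofqx: shift back: h−3=e, o−3=l, f−3=c, q−3=n, x−3=u → elcnu; then reverse → uncle.

uncle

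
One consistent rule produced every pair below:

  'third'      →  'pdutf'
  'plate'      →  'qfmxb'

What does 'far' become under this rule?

The output letters match the input read backwards, each shifted +12: third reversed is driht. Two steps: reverse the string, then apply a Caesar shift of +12.
Applying it to far: reverse → raf; then shift: r+12=d, a+12=m, f+12=r.

dmr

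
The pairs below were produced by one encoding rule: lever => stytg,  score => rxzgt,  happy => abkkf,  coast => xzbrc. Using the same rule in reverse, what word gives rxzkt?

l(11)→s(18) and e(4)→t(19) fit y≡11x+1 (mod 26); the inverse of 11 mod 26 is 19. Each letter's alphabet position (a=0..z=25) is mapped through 11·x+1 mod 26 — an affine cipher.
Decoding rxzkt: r(17)→19·(17−1)≡18=s; x(23)→19·(23−1)≡2=c; z(25)→19·(25−1)≡14=o; k(10)→19·(10−1)≡15=p; t(19)→19·(19−1)≡4=e (all mod 26).

scope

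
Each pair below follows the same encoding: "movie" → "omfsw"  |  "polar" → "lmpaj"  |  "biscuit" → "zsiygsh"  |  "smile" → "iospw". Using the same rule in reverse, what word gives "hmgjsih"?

tourist

m(12)→o(14) and o(14)→m(12) fit y≡25x+0 (mod 26); the inverse of 25 mod 26 is 25. Each letter's alphabet position (a=0..z=25) is mapped through 25·x+0 mod 26 — an affine cipher.
Decoding hmgjsih: h(7)→25·(7−0)≡19=t; m(12)→25·(12−0)≡14=o; g(6)→25·(6−0)≡20=u; j(9)→25·(9−0)≡17=r; s(18)→25·(18−0)≡8=i; i(8)→25·(8−0)≡18=s; h(7)→25·(7−0)≡19=t (all mod 26).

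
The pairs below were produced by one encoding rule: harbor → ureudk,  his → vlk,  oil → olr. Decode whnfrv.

socket

Two steps: reverse the string, then apply a Caesar shift of +3.
Undoing it on whnfrv: shift back: w−3=t, h−3=e, n−3=k, f−3=c, r−3=o, v−3=s → tekcos; then reverse → socket.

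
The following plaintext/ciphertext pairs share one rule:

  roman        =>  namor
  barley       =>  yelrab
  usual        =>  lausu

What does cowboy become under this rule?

yobwoc

The output letters match the input read backwards: roman reversed is namor. The word is simply reversed.
For cowboy: reverse → yobwoc.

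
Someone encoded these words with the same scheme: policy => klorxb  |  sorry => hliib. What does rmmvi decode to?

inner

Each pair mirrors across the alphabet (p↔k, o↔l, l↔o): positions sum to 25. Each letter is replaced by its mirror in the alphabet: a↔z, b↔y, c↔x, and so on (the Atbash cipher).
Undoing it on rmmvi: r↔i, m↔n, m↔n, v↔e, i↔r.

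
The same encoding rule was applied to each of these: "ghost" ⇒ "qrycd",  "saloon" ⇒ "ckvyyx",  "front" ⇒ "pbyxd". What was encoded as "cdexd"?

Compare letters: g→q is +10, h→r is +10, o→y is +10 — a constant shift. Every letter moves 10 places later in the alphabet, wrapping around z→a.
Undoing it on cdexd: c−10=s, d−10=t, e−10=u, x−10=n, d−10=t.

stunt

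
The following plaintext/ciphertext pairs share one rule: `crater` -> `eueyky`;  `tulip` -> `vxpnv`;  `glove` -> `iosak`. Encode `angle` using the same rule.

cqkqk

In crater: c→e is +2, r→u is +3, a→e is +4, t→y is +5 — the shift increases by 1 each position. Letter i (0-indexed) is shifted by i+2, so successive shifts are 2, 3, 4, ….
Applying it to angle: a+2=c, n+3=q, g+4=k, l+5=q, e+6=k.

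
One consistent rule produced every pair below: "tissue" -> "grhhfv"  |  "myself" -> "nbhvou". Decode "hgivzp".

streak

Each pair mirrors across the alphabet (t↔g, i↔r, s↔h): positions sum to 25. Letters are reflected about the middle of the alphabet (position → 25−position): Atbash.
Undoing it on hgivzp: h↔s, g↔t, i↔r, v↔e, z↔a, p↔k.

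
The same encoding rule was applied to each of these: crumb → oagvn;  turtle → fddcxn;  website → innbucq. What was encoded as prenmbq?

disease

Shifts by position in crumb: pos 0: c→o (+12), pos 1: r→a (+9), pos 2: u→g (+12), pos 3: m→v (+9) — repeating every 2. A repeating key of period 2 is used — shifts +12, +9 over and over.
Reversing it on prenmbq: p−12=d, r−9=i, e−12=s, n−9=e, m−12=a, b−9=s, q−12=e.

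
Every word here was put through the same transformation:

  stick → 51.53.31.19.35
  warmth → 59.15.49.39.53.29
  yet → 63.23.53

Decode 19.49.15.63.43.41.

crayon

With a=1..z=26, the number is 2·pos + 13.
Undoing it on 19.49.15.63.43.41: 19→(19−13)÷2=3=c, 49→(49−13)÷2=18=r, 15→(15−13)÷2=1=a, 63→(63−13)÷2=25=y, 43→(43−13)÷2=15=o, 41→(41−13)÷2=14=n.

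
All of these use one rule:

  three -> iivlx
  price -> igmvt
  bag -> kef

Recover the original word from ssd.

zoo

The output letters match the input read backwards, each shifted +4: three reversed is eerht. Read the word backwards and shift each letter +4.
Reversing it on ssd: shift back: s−4=o, s−4=o, d−4=z → ooz; then reverse → zoo.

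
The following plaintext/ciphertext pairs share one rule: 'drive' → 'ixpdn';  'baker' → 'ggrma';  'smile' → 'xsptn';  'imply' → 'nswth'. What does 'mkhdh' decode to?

heavy

In drive: d→i is +5, r→x is +6, i→p is +7, v→d is +8 — the shift increases by 1 each position. The shift increases by 1 at each position, starting from +5: 5, 6, 7, ….
Decoding mkhdh: m−5=h, k−6=e, h−7=a, d−8=v, h−9=y.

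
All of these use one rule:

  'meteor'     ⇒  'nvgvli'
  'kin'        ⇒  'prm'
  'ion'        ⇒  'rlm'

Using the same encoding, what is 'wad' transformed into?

dzw

Each pair mirrors across the alphabet (m↔n, e↔v, t↔g): positions sum to 25. This is the alphabet-reversal cipher (Atbash): a becomes z, b becomes y, etc.
Applying it to wad: w↔d, a↔z, d↔w.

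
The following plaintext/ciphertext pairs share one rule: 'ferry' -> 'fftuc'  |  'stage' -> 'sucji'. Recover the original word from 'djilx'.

digit

Letter i (0-indexed) is shifted by i+0, so successive shifts are 0, 1, 2, ….
Decoding djilx: d−0=d, j−1=i, i−2=g, l−3=i, x−4=t.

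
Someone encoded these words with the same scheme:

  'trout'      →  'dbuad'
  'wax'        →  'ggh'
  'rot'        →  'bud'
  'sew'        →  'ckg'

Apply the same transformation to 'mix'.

woh

Vowels shift forward by 6 and consonants shift forward by 10.
For mix: m(cons)+10=w, i(vowel)+6=o, x(cons)+10=h.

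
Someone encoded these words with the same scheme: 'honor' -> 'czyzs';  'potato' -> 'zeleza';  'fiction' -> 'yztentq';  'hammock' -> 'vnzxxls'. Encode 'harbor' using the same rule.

czmcls

The word is reversed, then every letter is shifted forward by 11.
On harbor: reverse → robrah; then shift: r+11=c, o+11=z, b+11=m, r+11=c, a+11=l, h+11=s.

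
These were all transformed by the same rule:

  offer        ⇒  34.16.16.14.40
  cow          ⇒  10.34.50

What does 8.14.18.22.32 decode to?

begin

o(#15)→34 and f(#6)→16: differences scale by 2, so n = 2·pos + 4. Each letter becomes 2×(its alphabet position, a=1..z=26) + 4.
Undoing it on 8.14.18.22.32: 8→(8−4)÷2=2=b, 14→(14−4)÷2=5=e, 18→(18−4)÷2=7=g, 22→(22−4)÷2=9=i, 32→(32−4)÷2=14=n.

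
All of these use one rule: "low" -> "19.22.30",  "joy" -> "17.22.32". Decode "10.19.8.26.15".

Letters become their 1-based position plus 7 (so a→8, b→9, …).
Reversing it on 10.19.8.26.15: 10→(10−7)÷1=3=c, 19→(19−7)÷1=12=l, 8→(8−7)÷1=1=a, 26→(26−7)÷1=19=s, 15→(15−7)÷1=8=h.

clash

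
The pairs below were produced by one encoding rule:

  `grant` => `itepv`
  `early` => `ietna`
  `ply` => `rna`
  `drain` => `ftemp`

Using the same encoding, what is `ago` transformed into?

eis

The shift depends on letter class: consonant g→i is +2, but vowel a→e is +4. Two shifts are in play — +4 for a/e/i/o/u, +2 for every other letter.
On ago: a(vowel)+4=e, g(cons)+2=i, o(vowel)+4=s.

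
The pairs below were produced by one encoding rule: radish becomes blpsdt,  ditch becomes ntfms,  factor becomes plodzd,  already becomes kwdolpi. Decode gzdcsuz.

Shifts by position in radish: pos 0: r→b (+10), pos 1: a→l (+11), pos 2: d→p (+12), pos 3: i→s (+10), pos 4: s→d (+11), pos 5: h→t (+12) — repeating every 3. A repeating key of period 3 is used — shifts +10, +11, +12 over and over.
Undoing it on gzdcsuz: g−10=w, z−11=o, d−12=r, c−10=s, s−11=h, u−12=i, z−10=p.

worship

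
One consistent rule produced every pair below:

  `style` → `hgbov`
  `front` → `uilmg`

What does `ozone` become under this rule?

lalmv

Each pair mirrors across the alphabet (s↔h, t↔g, y↔b): positions sum to 25. This is the alphabet-reversal cipher (Atbash): a becomes z, b becomes y, etc.
On ozone: o↔l, z↔a, o↔l, n↔m, e↔v.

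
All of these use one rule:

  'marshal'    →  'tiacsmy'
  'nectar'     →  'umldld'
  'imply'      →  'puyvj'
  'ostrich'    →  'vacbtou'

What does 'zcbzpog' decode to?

suspect

Letter i (0-indexed) is shifted by i+7, so successive shifts are 7, 8, 9, ….
Reversing it on zcbzpog: z−7=s, c−8=u, b−9=s, z−10=p, p−11=e, o−12=c, g−13=t.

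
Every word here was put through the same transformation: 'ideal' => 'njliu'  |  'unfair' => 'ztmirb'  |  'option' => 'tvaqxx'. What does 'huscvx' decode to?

Letter i (0-indexed) is shifted by i+5, so successive shifts are 5, 6, 7, ….
Decoding huscvx: h−5=c, u−6=o, s−7=l, c−8=u, v−9=m, x−10=n.

column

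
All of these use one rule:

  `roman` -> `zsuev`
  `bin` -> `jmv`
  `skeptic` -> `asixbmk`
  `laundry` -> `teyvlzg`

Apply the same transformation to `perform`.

The shift depends on letter class: consonant r→z is +8, but vowel o→s is +4. Vowels shift forward by 4 and consonants shift forward by 8.
On perform: p(cons)+8=x, e(vowel)+4=i, r(cons)+8=z, f(cons)+8=n, o(vowel)+4=s, r(cons)+8=z, m(cons)+8=u.

xiznszu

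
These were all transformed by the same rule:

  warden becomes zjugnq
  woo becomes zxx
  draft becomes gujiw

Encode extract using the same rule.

nawujfw

The shift depends on letter class: consonant w→z is +3, but vowel a→j is +9. The rule splits by letter class: vowels +9, consonants +3.
For extract: e(vowel)+9=n, x(cons)+3=a, t(cons)+3=w, r(cons)+3=u, a(vowel)+9=j, c(cons)+3=f, t(cons)+3=w.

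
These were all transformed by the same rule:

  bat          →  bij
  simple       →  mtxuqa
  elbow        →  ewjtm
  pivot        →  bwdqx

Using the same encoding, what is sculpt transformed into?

bxtcka

The output letters match the input read backwards, each shifted +8: bat reversed is tab. The word is reversed, then every letter is shifted forward by 8.
Applying it to sculpt: reverse → tplucs; then shift: t+8=b, p+8=x, l+8=t, u+8=c, c+8=k, s+8=a.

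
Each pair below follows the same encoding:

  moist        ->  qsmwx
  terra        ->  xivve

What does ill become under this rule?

mpp

Compare letters: m→q is +4, o→s is +4, i→m is +4 — a constant shift. It's a constant shift of +4 (ROT4).
For ill: i+4=m, l+4=p, l+4=p.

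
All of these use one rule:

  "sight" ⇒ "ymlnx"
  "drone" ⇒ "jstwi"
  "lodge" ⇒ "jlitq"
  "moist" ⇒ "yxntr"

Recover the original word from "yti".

dot

The word is reversed, then every letter is shifted forward by 5.
Undoing it on yti: shift back: y−5=t, t−5=o, i−5=d → tod; then reverse → dot.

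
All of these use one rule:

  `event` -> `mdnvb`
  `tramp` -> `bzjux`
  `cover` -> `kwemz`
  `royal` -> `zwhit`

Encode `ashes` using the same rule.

iaqma

Shifts by position in event: pos 0: e→m (+8), pos 1: v→d (+8), pos 2: e→n (+9), pos 3: n→v (+8), pos 4: t→b (+8) — repeating every 3. A repeating key of period 3 is used — shifts +8, +8, +9 over and over.
Applying it to ashes: a+8=i, s+8=a, h+9=q, e+8=m, s+8=a.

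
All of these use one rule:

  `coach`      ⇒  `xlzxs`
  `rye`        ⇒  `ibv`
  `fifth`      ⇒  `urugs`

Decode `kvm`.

Each letter is replaced by its mirror in the alphabet: a↔z, b↔y, c↔x, and so on (the Atbash cipher).
Decoding kvm: k↔p, v↔e, m↔n.

pen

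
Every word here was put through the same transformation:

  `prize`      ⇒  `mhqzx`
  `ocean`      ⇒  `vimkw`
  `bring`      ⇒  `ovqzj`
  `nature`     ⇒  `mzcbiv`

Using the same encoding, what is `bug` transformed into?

The output letters match the input read backwards, each shifted +8: prize reversed is ezirp. Two steps: reverse the string, then apply a Caesar shift of +8.
On bug: reverse → gub; then shift: g+8=o, u+8=c, b+8=j.

ocj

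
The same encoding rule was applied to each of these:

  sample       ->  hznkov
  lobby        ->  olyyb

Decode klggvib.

pottery

Each pair mirrors across the alphabet (s↔h, a↔z, m↔n): positions sum to 25. Each letter is replaced by its mirror in the alphabet: a↔z, b↔y, c↔x, and so on (the Atbash cipher).
Reversing it on klggvib: k↔p, l↔o, g↔t, g↔t, v↔e, i↔r, b↔y.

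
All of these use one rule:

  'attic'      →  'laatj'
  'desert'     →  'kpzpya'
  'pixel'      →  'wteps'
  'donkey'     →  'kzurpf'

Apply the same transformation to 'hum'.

Vowels shift forward by 11 and consonants shift forward by 7.
On hum: h(cons)+7=o, u(vowel)+11=f, m(cons)+7=t.

oft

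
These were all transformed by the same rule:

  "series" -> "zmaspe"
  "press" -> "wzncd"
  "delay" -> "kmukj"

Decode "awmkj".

today

In series: s→z is +7, e→m is +8, r→a is +9, i→s is +10 — the shift increases by 1 each position. The shift increases by 1 at each position, starting from +7: 7, 8, 9, ….
Decoding awmkj: a−7=t, w−8=o, m−9=d, k−10=a, j−11=y.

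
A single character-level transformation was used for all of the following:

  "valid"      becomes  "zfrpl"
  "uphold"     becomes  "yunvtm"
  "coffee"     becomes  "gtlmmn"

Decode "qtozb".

In valid: v→z is +4, a→f is +5, l→r is +6, i→p is +7 — the shift increases by 1 each position. The shift increases by 1 at each position, starting from +4: 4, 5, 6, ….
Undoing it on qtozb: q−4=m, t−5=o, o−6=i, z−7=s, b−8=t.

moist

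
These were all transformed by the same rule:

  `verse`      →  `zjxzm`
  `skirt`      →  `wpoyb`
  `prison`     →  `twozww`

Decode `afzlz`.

water

Letter i (0-indexed) is shifted by i+4, so successive shifts are 4, 5, 6, ….
Undoing it on afzlz: a−4=w, f−5=a, z−6=t, l−7=e, z−8=r.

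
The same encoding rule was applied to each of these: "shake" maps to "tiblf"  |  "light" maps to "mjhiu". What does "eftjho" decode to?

design

Compare letters: s→t is +1, h→i is +1, a→b is +1 — a constant shift. Every letter moves 1 place later in the alphabet, wrapping around z→a.
Decoding eftjho: e−1=d, f−1=e, t−1=s, j−1=i, h−1=g, o−1=n.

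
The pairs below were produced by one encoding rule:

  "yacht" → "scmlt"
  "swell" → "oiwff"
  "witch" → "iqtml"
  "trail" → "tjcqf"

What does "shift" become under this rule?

olqbt

This is an affine cipher: with a=0,…,z=25, each position x becomes (5x+2) mod 26.
Applying it to shift: s(18)→5·18+2≡14=o; h(7)→5·7+2≡11=l; i(8)→5·8+2≡16=q; f(5)→5·5+2≡1=b; t(19)→5·19+2≡19=t (all mod 26).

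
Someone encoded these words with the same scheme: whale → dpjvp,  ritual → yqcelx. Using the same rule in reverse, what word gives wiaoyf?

In whale: w→d is +7, h→p is +8, a→j is +9, l→v is +10 — the shift increases by 1 each position. Letter i (0-indexed) is shifted by i+7, so successive shifts are 7, 8, 9, ….
Decoding wiaoyf: w−7=p, i−8=a, a−9=r, o−10=e, y−11=n, f−12=t.

parent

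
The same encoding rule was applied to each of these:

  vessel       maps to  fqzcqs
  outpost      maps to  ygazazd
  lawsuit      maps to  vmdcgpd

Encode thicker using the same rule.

The shifts repeat in a cycle of length 3: positions 0,1,… shift by +10, +12, +7, then the pattern repeats.
Applying it to thicker: t+10=d, h+12=t, i+7=p, c+10=m, k+12=w, e+7=l, r+10=b.

dtpmwlb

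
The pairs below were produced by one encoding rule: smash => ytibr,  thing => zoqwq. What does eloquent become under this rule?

The shift increases by 1 at each position, starting from +6: 6, 7, 8, ….
On eloquent: e+6=k, l+7=s, o+8=w, q+9=z, u+10=e, e+11=p, n+12=z, t+13=g.

kswzepzg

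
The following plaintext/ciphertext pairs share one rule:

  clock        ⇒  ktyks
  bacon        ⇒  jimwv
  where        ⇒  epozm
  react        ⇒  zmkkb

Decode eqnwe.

It's a Vigenère-style cipher with numeric key [8,8,10]: position i shifts by key[i mod 3].
Undoing it on eqnwe: e−8=w, q−8=i, n−10=d, w−8=o, e−8=w.

widow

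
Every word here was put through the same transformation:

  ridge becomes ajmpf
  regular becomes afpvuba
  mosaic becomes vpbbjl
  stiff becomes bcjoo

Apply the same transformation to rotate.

The shift depends on letter class: consonant r→a is +9, but vowel i→j is +1. Two shifts are in play — +1 for a/e/i/o/u, +9 for every other letter.
For rotate: r(cons)+9=a, o(vowel)+1=p, t(cons)+9=c, a(vowel)+1=b, t(cons)+9=c, e(vowel)+1=f.

apcbcf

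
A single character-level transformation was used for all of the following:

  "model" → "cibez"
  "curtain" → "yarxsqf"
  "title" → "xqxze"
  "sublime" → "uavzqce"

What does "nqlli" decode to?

m(12)→c(2) and o(14)→i(8) fit y≡3x+18 (mod 26); the inverse of 3 mod 26 is 9. This is an affine cipher: with a=0,…,z=25, each position x becomes (3x+18) mod 26.
Decoding nqlli: n(13)→9·(13−18)≡7=h; q(16)→9·(16−18)≡8=i; l(11)→9·(11−18)≡15=p; l(11)→9·(11−18)≡15=p; i(8)→9·(8−18)≡14=o (all mod 26).

hippo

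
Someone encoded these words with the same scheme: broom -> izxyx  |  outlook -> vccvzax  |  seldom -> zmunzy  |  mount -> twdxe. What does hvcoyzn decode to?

In broom: b→i is +7, r→z is +8, o→x is +9, o→y is +10 — the shift increases by 1 each position. The shift increases by 1 at each position, starting from +7: 7, 8, 9, ….
Undoing it on hvcoyzn: h−7=a, v−8=n, c−9=t, o−10=e, y−11=n, z−12=n, n−13=a.

antenna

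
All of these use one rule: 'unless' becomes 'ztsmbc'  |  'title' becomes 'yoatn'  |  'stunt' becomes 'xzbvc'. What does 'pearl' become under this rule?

ukhzu

In unless: u→z is +5, n→t is +6, l→s is +7, e→m is +8 — the shift increases by 1 each position. Letter i (0-indexed) is shifted by i+5, so successive shifts are 5, 6, 7, ….
For pearl: p+5=u, e+6=k, a+7=h, r+8=z, l+9=u.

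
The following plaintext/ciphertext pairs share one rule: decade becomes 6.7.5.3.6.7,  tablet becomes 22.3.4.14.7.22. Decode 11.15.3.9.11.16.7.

imagine

d is letter #4 and maps to 6: an offset of 2. Each letter is replaced by its alphabet position (a=1..z=26) + 2.
Decoding 11.15.3.9.11.16.7: 11→(11−2)÷1=9=i, 15→(15−2)÷1=13=m, 3→(3−2)÷1=1=a, 9→(9−2)÷1=7=g, 11→(11−2)÷1=9=i, 16→(16−2)÷1=14=n, 7→(7−2)÷1=5=e.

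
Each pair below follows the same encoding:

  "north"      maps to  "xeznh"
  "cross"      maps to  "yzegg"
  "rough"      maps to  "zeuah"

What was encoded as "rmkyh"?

n(13)→x(23) and o(14)→e(4) fit y≡7x+10 (mod 26); the inverse of 7 mod 26 is 15. This is an affine cipher: with a=0,…,z=25, each position x becomes (7x+10) mod 26.
Undoing it on rmkyh: r(17)→15·(17−10)≡1=b; m(12)→15·(12−10)≡4=e; k(10)→15·(10−10)≡0=a; y(24)→15·(24−10)≡2=c; h(7)→15·(7−10)≡7=h (all mod 26).

beach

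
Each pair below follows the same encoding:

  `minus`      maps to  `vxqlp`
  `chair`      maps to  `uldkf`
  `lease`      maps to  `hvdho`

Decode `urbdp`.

mayor

The output letters match the input read backwards, each shifted +3: minus reversed is sunim. Read the word backwards and shift each letter +3.
Decoding urbdp: shift back: u−3=r, r−3=o, b−3=y, d−3=a, p−3=m → royam; then reverse → mayor.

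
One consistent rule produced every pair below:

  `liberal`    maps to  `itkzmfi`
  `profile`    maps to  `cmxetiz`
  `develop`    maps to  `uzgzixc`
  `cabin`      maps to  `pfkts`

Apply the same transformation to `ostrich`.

l(11)→i(8) and i(8)→t(19) fit y≡5x+5 (mod 26); the inverse of 5 mod 26 is 21. Each letter's alphabet position (a=0..z=25) is mapped through 5·x+5 mod 26 — an affine cipher.
Applying it to ostrich: o(14)→5·14+5≡23=x; s(18)→5·18+5≡17=r; t(19)→5·19+5≡22=w; r(17)→5·17+5≡12=m; i(8)→5·8+5≡19=t; c(2)→5·2+5≡15=p; h(7)→5·7+5≡14=o (all mod 26).

xrwmtpo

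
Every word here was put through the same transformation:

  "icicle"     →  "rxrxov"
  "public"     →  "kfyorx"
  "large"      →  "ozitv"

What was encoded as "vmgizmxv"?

entrance

Each pair mirrors across the alphabet (i↔r, c↔x, i↔r): positions sum to 25. Letters are reflected about the middle of the alphabet (position → 25−position): Atbash.
Reversing it on vmgizmxv: v↔e, m↔n, g↔t, i↔r, z↔a, m↔n, x↔c, v↔e.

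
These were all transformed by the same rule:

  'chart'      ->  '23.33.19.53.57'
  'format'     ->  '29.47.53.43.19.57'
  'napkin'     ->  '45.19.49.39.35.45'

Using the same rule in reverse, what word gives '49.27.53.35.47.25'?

Each letter becomes 2×(its alphabet position, a=1..z=26) + 17.
Decoding 49.27.53.35.47.25: 49→(49−17)÷2=16=p, 27→(27−17)÷2=5=e, 53→(53−17)÷2=18=r, 35→(35−17)÷2=9=i, 47→(47−17)÷2=15=o, 25→(25−17)÷2=4=d.

period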